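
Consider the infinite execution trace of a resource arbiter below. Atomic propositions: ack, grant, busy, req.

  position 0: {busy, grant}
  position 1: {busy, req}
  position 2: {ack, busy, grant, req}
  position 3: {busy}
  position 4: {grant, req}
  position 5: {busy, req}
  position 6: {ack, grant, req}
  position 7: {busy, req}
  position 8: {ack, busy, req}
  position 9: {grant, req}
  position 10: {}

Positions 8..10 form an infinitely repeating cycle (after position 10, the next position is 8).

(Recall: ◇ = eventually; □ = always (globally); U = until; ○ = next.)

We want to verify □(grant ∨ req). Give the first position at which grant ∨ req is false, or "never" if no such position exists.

Check grant ∨ req at each position in order: 0 ✓, 1 ✓, 2 ✓.
At position 3 the labels are {busy}, so grant ∨ req is false there. This is the first violation.

3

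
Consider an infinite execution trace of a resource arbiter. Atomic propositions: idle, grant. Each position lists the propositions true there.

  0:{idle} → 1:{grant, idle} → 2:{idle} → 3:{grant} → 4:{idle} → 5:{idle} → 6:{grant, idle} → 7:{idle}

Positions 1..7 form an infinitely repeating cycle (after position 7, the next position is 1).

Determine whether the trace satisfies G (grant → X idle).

Satisfied

grant → X idle holds at every position 0..7, and those are all positions ever visited, so G (grant → X idle) holds.
Positions where grant holds: 1, 3, 6.
Check X idle at each: 1→ok, 3→ok, 6→ok.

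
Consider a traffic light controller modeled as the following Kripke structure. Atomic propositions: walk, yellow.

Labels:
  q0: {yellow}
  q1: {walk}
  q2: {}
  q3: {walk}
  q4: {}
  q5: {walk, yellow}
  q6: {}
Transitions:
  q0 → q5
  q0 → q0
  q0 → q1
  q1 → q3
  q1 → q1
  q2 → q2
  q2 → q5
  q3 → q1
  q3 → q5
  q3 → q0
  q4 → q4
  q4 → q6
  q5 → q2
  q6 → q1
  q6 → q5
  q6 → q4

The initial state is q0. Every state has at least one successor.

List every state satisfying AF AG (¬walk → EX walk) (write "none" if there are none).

{q0, q1, q2, q3, q5}

States satisfying AG (¬walk → EX walk): {q0, q1, q2, q3, q5}.
States satisfying AF AG (¬walk → EX walk): {q0, q1, q2, q3, q5}.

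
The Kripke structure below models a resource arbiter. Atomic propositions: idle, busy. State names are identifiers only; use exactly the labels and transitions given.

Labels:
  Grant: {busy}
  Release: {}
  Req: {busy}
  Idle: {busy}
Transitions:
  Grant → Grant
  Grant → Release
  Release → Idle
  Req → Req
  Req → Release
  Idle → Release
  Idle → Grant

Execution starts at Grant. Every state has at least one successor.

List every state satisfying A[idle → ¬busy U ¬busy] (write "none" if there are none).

States satisfying idle → ¬busy: {Grant, Release, Req, Idle}.
States satisfying ¬busy: {Release}.
States satisfying A[idle → ¬busy U ¬busy]: {Release}.

{Release}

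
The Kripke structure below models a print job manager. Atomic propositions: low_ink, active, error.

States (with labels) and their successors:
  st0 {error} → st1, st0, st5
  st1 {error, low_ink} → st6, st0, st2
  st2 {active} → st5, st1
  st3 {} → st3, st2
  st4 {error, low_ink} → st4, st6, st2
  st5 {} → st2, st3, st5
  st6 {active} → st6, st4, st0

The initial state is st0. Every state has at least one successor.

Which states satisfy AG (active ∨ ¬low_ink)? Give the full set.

States satisfying active ∨ ¬low_ink: {st0, st2, st3, st5, st6}.
States satisfying AG (active ∨ ¬low_ink): ∅.

none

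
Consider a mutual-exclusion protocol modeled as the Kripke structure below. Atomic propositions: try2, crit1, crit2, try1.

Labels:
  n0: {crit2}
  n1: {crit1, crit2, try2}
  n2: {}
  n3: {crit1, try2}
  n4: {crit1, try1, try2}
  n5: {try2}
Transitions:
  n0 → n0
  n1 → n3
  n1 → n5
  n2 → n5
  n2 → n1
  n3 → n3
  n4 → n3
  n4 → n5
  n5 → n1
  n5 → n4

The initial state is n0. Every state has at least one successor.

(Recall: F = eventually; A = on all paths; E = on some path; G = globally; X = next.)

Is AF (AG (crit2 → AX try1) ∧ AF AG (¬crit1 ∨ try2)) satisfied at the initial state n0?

States satisfying AG (crit2 → AX try1) ∧ AF AG (¬crit1 ∨ try2): {n3}.
States satisfying AF (AG (crit2 → AX try1) ∧ AF AG (¬crit1 ∨ try2)): {n3}.
There is a path from n0 along which AG (crit2 → AX try1) ∧ AF AG (¬crit1 ∨ try2) never holds.
n0 ∉ Sat(AF (AG (crit2 → AX try1) ∧ AF AG (¬crit1 ∨ try2))).

No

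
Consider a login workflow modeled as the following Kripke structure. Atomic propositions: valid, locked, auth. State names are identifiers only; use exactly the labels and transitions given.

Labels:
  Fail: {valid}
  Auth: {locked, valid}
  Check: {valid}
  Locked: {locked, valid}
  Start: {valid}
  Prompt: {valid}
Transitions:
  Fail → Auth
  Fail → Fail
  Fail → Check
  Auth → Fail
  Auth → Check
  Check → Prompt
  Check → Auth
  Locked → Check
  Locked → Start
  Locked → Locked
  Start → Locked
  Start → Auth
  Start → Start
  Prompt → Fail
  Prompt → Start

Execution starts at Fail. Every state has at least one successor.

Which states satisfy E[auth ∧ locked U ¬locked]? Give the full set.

{Fail, Check, Start, Prompt}

States satisfying auth ∧ locked: ∅.
States satisfying ¬locked: {Fail, Check, Start, Prompt}.
States satisfying E[auth ∧ locked U ¬locked]: {Fail, Check, Start, Prompt}.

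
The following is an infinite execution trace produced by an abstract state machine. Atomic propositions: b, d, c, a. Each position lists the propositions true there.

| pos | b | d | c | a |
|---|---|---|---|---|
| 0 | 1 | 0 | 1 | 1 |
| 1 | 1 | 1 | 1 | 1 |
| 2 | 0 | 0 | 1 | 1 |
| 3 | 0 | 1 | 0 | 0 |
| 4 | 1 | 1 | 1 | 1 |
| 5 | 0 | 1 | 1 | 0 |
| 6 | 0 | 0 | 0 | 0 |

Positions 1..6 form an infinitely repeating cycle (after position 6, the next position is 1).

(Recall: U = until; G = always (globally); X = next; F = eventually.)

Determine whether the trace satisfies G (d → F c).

Satisfied

d → F c holds at every position 0..6, and those are all positions ever visited, so G (d → F c) holds.
Positions where d holds: 1, 3, 4, 5.
Check F c at each: 1→ok, 3→ok, 4→ok, 5→ok.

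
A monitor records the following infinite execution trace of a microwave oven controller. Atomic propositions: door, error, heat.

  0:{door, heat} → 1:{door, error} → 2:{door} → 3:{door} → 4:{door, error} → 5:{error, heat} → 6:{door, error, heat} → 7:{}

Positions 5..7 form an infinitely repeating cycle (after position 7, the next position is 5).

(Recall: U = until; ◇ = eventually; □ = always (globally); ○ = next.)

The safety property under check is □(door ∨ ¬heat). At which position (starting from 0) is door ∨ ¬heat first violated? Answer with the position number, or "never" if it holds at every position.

Check door ∨ ¬heat at each position in order: 0 ✓, 1 ✓, 2 ✓, 3 ✓, 4 ✓.
At position 5 the labels are {error, heat}, so door ∨ ¬heat is false there. This is the first violation.

5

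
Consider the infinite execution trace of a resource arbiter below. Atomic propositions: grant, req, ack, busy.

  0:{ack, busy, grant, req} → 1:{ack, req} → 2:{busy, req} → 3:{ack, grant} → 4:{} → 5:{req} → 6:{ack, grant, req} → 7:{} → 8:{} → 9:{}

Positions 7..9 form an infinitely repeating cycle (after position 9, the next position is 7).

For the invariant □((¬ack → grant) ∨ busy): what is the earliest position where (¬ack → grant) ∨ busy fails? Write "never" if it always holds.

4

Check (¬ack → grant) ∨ busy at each position in order: 0 ✓, 1 ✓, 2 ✓, 3 ✓.
At position 4 the labels are {}, so (¬ack → grant) ∨ busy is false there. This is the first violation.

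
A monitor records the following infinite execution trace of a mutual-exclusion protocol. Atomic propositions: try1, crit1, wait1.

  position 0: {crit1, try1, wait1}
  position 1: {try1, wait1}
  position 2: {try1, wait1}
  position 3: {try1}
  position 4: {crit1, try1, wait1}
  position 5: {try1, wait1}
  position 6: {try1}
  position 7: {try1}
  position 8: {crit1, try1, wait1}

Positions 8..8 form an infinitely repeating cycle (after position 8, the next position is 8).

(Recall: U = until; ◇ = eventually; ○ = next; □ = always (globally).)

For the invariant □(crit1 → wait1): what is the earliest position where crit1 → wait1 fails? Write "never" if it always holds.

never

crit1 → wait1 holds at every position 0..8, and those are all the positions the trace ever visits, so the invariant □(crit1 → wait1) is never violated.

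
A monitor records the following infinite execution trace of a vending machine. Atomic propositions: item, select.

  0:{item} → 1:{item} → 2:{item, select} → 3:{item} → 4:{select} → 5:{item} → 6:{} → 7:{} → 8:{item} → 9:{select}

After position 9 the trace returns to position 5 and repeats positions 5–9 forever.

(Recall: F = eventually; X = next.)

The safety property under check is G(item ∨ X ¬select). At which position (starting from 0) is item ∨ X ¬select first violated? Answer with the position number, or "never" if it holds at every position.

never

item ∨ X ¬select holds at every position 0..9, and those are all the positions the trace ever visits, so the invariant G(item ∨ X ¬select) is never violated.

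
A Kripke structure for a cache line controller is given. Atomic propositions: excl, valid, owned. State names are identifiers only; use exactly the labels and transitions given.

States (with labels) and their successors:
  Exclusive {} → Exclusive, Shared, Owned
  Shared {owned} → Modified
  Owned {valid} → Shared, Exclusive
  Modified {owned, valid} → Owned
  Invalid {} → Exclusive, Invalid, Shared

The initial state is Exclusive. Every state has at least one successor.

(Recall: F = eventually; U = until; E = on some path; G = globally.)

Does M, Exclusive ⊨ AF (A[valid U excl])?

No

States satisfying A[valid U excl]: ∅.
States satisfying AF (A[valid U excl]): ∅.
There is a path from Exclusive along which A[valid U excl] never holds.
Exclusive ∉ Sat(AF (A[valid U excl])).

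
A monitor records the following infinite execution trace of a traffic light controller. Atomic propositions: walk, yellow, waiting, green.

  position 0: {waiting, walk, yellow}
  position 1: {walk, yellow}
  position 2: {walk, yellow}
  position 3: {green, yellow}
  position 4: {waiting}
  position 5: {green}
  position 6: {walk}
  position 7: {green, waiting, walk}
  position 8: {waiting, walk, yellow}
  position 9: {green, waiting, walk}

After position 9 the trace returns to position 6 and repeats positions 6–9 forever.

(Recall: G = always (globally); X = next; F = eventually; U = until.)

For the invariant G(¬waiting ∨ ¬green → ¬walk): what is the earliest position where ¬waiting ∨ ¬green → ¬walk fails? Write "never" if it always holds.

0

At position 0 the labels are {waiting, walk, yellow}, so ¬waiting ∨ ¬green → ¬walk is false there. This is the first violation.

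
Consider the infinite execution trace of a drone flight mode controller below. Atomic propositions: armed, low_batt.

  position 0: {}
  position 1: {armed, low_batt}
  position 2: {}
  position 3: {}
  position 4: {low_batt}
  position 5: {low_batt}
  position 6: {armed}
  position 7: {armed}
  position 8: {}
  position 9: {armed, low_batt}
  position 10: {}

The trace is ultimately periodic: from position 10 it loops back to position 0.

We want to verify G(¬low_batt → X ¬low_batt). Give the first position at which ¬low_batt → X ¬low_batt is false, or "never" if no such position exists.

At position 0 the labels are {} and the next position 1 has {armed, low_batt}, so ¬low_batt → X ¬low_batt is false there. This is the first violation.

0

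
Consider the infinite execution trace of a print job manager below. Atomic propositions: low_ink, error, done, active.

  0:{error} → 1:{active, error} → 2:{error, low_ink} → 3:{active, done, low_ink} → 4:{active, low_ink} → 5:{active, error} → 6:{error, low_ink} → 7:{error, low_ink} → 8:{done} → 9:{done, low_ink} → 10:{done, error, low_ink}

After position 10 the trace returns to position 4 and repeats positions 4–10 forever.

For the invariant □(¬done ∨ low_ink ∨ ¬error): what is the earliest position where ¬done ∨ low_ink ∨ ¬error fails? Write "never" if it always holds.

never

¬done ∨ low_ink ∨ ¬error holds at every position 0..10, and those are all the positions the trace ever visits, so the invariant □(¬done ∨ low_ink ∨ ¬error) is never violated.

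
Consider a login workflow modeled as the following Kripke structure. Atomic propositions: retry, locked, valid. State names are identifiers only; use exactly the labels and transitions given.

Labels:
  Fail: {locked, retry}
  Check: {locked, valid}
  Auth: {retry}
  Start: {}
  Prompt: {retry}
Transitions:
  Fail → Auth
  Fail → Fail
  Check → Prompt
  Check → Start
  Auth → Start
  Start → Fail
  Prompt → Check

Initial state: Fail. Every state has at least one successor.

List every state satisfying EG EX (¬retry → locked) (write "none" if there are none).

{Fail, Check, Start, Prompt}

States satisfying EX (¬retry → locked): {Fail, Check, Start, Prompt}.
States satisfying EG EX (¬retry → locked): {Fail, Check, Start, Prompt}.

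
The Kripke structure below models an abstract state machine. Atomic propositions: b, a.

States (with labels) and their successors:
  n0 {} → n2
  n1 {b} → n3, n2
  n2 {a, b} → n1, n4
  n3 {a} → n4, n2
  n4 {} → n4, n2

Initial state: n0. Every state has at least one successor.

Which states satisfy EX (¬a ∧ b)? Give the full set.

{n2}

States satisfying ¬a ∧ b: {n1}.
States satisfying EX (¬a ∧ b): {n2}.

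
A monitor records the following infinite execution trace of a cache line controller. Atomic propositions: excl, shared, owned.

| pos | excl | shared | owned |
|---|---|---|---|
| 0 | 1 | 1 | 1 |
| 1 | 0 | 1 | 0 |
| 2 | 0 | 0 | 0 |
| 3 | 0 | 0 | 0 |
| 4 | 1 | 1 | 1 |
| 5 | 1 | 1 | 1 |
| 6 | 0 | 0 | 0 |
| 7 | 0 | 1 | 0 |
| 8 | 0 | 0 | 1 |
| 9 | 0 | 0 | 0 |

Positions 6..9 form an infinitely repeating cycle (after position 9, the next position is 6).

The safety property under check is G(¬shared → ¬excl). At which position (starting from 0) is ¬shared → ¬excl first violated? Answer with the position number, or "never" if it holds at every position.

¬shared → ¬excl holds at every position 0..9, and those are all the positions the trace ever visits, so the invariant G(¬shared → ¬excl) is never violated.

never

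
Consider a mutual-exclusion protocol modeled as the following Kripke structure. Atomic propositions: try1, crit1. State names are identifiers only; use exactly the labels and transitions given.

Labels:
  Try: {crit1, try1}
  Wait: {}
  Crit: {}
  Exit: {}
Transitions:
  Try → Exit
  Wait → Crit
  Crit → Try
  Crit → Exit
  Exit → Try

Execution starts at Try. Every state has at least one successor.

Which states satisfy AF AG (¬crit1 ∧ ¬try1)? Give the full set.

States satisfying AG (¬crit1 ∧ ¬try1): ∅.
States satisfying AF AG (¬crit1 ∧ ¬try1): ∅.

none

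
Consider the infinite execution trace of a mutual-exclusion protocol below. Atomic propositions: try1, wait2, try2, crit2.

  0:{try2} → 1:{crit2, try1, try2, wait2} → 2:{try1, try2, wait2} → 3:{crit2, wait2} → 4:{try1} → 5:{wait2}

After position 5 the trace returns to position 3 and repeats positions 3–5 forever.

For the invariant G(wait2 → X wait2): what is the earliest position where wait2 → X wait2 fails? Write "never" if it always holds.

3

Check wait2 → X wait2 at each position in order: 0 ✓, 1 ✓, 2 ✓.
At position 3 the labels are {crit2, wait2} and the next position 4 has {try1}, so wait2 → X wait2 is false there. This is the first violation.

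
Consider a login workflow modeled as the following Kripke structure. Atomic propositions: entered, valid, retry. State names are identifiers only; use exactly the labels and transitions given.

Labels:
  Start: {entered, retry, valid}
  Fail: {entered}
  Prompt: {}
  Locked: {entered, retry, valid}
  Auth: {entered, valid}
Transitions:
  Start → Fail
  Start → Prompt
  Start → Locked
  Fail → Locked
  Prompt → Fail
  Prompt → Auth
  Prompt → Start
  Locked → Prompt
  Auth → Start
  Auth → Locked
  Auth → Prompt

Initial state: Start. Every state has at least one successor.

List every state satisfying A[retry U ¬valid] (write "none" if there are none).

States satisfying retry: {Start, Locked}.
States satisfying ¬valid: {Fail, Prompt}.
States satisfying A[retry U ¬valid]: {Start, Fail, Prompt, Locked}.

{Start, Fail, Prompt, Locked}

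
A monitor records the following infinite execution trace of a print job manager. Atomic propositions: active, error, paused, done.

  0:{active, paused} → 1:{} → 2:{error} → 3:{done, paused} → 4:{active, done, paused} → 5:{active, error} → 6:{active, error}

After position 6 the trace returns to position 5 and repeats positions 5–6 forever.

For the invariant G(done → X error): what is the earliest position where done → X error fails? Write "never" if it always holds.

Check done → X error at each position in order: 0 ✓, 1 ✓, 2 ✓.
At position 3 the labels are {done, paused} and the next position 4 has {active, done, paused}, so done → X error is false there. This is the first violation.

3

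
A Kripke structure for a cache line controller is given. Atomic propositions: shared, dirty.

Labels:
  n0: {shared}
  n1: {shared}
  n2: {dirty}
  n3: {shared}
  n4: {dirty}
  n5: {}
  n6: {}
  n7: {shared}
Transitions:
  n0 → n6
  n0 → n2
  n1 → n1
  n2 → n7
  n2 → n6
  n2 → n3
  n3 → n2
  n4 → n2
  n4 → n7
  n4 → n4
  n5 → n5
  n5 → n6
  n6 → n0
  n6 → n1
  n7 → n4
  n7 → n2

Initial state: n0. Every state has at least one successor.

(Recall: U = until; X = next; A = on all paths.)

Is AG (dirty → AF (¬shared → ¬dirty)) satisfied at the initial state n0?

States satisfying dirty → AF (¬shared → ¬dirty): {n0, n1, n2, n3, n5, n6, n7}.
States satisfying AG (dirty → AF (¬shared → ¬dirty)): {n1}.
n4 is reachable from n0 and violates dirty → AF (¬shared → ¬dirty), so AG fails at n0.
n0 ∉ Sat(AG (dirty → AF (¬shared → ¬dirty))).

No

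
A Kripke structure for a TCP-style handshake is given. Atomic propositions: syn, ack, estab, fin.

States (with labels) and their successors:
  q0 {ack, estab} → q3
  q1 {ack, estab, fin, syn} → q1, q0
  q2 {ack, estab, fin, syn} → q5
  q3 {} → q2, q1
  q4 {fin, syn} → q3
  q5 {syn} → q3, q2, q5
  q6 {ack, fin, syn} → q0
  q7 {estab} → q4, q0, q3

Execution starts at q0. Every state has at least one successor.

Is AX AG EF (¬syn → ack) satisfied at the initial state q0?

Yes

States satisfying AG EF (¬syn → ack): {q0, q1, q2, q3, q4, q5, q6, q7}.
States satisfying AX AG EF (¬syn → ack): {q0, q1, q2, q3, q4, q5, q6, q7}.
q0 ∈ Sat(AX AG EF (¬syn → ack)).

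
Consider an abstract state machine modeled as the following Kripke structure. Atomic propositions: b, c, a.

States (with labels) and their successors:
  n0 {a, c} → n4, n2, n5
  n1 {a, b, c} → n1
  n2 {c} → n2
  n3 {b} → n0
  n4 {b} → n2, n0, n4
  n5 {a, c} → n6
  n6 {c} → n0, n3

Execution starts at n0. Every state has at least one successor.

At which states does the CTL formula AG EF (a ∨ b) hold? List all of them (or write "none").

States satisfying EF (a ∨ b): {n0, n1, n3, n4, n5, n6}.
States satisfying AG EF (a ∨ b): {n1}.

{n1}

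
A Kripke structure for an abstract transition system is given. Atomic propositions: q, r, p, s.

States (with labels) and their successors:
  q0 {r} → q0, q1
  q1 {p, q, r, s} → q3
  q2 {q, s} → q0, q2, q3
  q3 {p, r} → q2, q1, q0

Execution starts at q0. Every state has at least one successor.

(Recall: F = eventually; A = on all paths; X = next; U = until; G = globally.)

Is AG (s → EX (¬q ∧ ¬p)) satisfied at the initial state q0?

No

States satisfying s → EX (¬q ∧ ¬p): {q0, q2, q3}.
States satisfying AG (s → EX (¬q ∧ ¬p)): ∅.
q1 is reachable from q0 and violates s → EX (¬q ∧ ¬p), so AG fails at q0.
q0 ∉ Sat(AG (s → EX (¬q ∧ ¬p))).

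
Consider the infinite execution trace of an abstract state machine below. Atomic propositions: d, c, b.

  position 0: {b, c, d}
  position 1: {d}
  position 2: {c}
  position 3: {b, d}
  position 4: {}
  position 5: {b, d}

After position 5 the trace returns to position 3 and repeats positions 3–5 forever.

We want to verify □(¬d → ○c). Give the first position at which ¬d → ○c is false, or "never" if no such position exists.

Check ¬d → ○c at each position in order: 0 ✓, 1 ✓.
At position 2 the labels are {c} and the next position 3 has {b, d}, so ¬d → ○c is false there. This is the first violation.

2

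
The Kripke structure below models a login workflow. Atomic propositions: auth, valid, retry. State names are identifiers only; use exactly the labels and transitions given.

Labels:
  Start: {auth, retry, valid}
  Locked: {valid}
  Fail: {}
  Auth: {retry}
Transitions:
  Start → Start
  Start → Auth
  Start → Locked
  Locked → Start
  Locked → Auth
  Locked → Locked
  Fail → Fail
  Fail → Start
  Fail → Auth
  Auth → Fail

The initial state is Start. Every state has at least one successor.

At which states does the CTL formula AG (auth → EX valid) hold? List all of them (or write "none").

States satisfying auth → EX valid: {Start, Locked, Fail, Auth}.
States satisfying AG (auth → EX valid): {Start, Locked, Fail, Auth}.

{Start, Locked, Fail, Auth}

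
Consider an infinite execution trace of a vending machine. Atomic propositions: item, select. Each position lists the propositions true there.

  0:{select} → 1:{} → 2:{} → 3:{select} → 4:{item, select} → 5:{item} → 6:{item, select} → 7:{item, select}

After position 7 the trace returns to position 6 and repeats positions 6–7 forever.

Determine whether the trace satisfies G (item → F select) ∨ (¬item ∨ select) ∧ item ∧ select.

Yes

item → F select holds at every position 0..7, and those are all positions ever visited, so G (item → F select) holds.
Positions where item holds: 4, 5, 6, 7.
Check F select at each: 4→ok, 5→ok, 6→ok, 7→ok.
At position 0: G (item → F select) is true; (¬item ∨ select) ∧ item ∧ select is false; so G (item → F select) ∨ (¬item ∨ select) ∧ item ∧ select is true.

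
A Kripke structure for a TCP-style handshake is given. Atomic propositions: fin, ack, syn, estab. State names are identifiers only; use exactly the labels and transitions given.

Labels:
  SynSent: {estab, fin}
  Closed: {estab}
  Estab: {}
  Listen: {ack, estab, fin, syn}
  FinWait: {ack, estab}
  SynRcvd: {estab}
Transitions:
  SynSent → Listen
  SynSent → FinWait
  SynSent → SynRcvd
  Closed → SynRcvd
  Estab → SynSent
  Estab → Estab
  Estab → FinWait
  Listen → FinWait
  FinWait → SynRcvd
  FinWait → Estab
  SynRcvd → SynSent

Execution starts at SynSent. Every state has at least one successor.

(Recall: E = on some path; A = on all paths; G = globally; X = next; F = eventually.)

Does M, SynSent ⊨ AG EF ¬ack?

States satisfying EF ¬ack: {SynSent, Closed, Estab, Listen, FinWait, SynRcvd}.
States satisfying AG EF ¬ack: {SynSent, Closed, Estab, Listen, FinWait, SynRcvd}.
Every state reachable from SynSent satisfies EF ¬ack.
SynSent ∈ Sat(AG EF ¬ack).

Yes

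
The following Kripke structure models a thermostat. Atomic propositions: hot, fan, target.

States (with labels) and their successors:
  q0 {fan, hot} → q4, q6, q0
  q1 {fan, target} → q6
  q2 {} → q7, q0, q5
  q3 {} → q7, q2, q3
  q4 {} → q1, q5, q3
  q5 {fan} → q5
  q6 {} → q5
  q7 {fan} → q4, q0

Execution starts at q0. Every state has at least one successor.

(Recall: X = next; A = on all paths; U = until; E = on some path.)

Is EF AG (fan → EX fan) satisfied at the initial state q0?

Yes

States satisfying AG (fan → EX fan): {q5, q6}.
States satisfying EF AG (fan → EX fan): {q0, q1, q2, q3, q4, q5, q6, q7}.
Some path from q0 reaches a state where AG (fan → EX fan) holds.
q0 ∈ Sat(EF AG (fan → EX fan)).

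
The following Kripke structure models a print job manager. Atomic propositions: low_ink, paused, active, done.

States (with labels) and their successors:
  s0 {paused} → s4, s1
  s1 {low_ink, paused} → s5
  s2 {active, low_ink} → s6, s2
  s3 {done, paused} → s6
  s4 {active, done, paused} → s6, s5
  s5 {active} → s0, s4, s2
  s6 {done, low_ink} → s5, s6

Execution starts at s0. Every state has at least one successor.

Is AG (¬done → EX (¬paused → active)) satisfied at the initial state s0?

States satisfying ¬done → EX (¬paused → active): {s0, s1, s2, s3, s4, s5, s6}.
States satisfying AG (¬done → EX (¬paused → active)): {s0, s1, s2, s3, s4, s5, s6}.
Every state reachable from s0 satisfies ¬done → EX (¬paused → active).
s0 ∈ Sat(AG (¬done → EX (¬paused → active))).

Yes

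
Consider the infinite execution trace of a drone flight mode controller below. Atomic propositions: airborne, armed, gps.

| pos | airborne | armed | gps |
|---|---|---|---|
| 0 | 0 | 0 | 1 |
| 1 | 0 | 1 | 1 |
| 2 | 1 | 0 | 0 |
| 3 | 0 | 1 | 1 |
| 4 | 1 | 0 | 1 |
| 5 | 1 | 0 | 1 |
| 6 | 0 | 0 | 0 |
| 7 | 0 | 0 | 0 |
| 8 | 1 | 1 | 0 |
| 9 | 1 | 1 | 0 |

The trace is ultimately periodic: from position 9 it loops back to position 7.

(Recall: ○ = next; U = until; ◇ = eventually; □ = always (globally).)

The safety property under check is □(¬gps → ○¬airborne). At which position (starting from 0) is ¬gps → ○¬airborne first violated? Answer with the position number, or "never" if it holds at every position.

Check ¬gps → ○¬airborne at each position in order: 0 ✓, 1 ✓, 2 ✓, 3 ✓, 4 ✓, 5 ✓, 6 ✓.
At position 7 the labels are {} and the next position 8 has {airborne, armed}, so ¬gps → ○¬airborne is false there. This is the first violation.

7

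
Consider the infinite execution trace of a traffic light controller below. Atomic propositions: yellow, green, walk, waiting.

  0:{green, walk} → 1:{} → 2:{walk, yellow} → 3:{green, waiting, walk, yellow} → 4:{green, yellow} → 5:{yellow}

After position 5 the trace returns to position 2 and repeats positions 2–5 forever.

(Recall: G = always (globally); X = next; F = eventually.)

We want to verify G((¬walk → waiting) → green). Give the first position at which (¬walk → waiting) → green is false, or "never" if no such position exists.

Check (¬walk → waiting) → green at each position in order: 0 ✓, 1 ✓.
At position 2 the labels are {walk, yellow}, so (¬walk → waiting) → green is false there. This is the first violation.

2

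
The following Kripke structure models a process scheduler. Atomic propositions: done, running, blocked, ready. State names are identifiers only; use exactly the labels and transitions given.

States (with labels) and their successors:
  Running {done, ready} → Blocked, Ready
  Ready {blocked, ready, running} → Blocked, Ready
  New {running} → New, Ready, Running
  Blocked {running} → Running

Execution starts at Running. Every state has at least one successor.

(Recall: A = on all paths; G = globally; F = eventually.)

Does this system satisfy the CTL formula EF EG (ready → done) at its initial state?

States satisfying EG (ready → done): {Running, New, Blocked}.
States satisfying EF EG (ready → done): {Running, Ready, New, Blocked}.
Some path from Running reaches a state where EG (ready → done) holds.
Running ∈ Sat(EF EG (ready → done)).

Satisfied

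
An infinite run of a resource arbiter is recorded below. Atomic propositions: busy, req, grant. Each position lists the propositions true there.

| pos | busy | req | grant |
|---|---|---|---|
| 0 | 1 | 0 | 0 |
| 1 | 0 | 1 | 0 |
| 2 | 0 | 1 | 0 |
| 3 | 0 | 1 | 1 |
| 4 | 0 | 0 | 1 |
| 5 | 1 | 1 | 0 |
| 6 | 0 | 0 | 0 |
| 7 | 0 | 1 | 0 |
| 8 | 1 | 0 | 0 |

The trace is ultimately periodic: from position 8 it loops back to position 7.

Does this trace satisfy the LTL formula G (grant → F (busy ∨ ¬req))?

Holds

grant → F (busy ∨ ¬req) holds at every position 0..8, and those are all positions ever visited, so G (grant → F (busy ∨ ¬req)) holds.
Positions where grant holds: 3, 4.
Check F (busy ∨ ¬req) at each: 3→ok, 4→ok.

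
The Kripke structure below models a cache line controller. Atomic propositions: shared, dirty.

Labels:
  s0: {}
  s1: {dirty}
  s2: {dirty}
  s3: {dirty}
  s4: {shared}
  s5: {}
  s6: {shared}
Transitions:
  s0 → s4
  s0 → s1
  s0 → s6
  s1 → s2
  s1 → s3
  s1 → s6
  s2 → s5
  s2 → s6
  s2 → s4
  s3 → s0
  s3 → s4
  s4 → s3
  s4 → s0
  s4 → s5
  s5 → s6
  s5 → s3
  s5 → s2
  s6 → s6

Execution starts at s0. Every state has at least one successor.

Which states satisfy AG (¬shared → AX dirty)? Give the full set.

States satisfying ¬shared → AX dirty: {s4, s6}.
States satisfying AG (¬shared → AX dirty): {s6}.

{s6}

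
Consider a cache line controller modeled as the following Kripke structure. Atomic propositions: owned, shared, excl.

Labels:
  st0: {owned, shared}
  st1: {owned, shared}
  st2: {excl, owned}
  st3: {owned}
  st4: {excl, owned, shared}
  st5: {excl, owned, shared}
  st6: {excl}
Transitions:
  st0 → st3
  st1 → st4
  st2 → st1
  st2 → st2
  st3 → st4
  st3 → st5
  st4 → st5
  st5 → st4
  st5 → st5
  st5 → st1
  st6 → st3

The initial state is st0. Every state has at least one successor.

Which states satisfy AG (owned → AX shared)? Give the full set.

States satisfying owned → AX shared: {st1, st3, st4, st5, st6}.
States satisfying AG (owned → AX shared): {st1, st3, st4, st5, st6}.

{st1, st3, st4, st5, st6}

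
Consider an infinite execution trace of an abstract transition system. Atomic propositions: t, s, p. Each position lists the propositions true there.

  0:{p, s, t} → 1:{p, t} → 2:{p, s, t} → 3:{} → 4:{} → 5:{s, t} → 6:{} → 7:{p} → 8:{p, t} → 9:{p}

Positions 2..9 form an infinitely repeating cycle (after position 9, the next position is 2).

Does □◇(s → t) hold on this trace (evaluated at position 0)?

Yes

◇(s → t) holds at every position 0..9, and those are all positions ever visited, so □◇(s → t) holds.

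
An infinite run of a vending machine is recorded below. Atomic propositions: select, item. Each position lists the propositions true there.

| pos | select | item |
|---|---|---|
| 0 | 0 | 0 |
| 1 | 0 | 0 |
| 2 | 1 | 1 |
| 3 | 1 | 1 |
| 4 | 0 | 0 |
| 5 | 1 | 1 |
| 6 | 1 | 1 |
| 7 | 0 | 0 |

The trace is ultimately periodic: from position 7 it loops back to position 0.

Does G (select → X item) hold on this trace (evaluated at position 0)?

Does not hold

select → X item must hold at every position from 0 onward. It fails at position 3, so G (select → X item) is false.
Positions where select holds: 2, 3, 5, 6.
Check X item at each: 2→ok, 3→fails, 5→ok, 6→fails.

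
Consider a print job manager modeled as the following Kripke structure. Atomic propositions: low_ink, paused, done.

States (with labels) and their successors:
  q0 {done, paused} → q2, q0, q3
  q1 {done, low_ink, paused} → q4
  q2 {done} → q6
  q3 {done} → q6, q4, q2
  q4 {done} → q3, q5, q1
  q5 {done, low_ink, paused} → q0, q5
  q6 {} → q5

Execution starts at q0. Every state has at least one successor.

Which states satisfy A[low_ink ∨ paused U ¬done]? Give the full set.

{q6}

States satisfying low_ink ∨ paused: {q0, q1, q5}.
States satisfying ¬done: {q6}.
States satisfying A[low_ink ∨ paused U ¬done]: {q6}.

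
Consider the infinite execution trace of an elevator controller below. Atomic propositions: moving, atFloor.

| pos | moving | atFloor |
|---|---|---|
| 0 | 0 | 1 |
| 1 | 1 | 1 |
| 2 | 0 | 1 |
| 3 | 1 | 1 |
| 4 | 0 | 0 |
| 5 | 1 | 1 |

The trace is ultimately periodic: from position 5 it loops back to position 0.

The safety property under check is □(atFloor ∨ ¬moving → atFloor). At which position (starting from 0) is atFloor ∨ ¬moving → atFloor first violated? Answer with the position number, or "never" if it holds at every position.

Check atFloor ∨ ¬moving → atFloor at each position in order: 0 ✓, 1 ✓, 2 ✓, 3 ✓.
At position 4 the labels are {}, so atFloor ∨ ¬moving → atFloor is false there. This is the first violation.

4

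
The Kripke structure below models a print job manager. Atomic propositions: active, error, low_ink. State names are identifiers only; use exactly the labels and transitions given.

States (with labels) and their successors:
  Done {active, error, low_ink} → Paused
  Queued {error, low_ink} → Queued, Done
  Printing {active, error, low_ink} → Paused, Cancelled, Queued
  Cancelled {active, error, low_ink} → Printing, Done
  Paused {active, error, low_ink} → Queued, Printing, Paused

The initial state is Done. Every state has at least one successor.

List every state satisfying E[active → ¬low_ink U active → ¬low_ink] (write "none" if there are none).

States satisfying active → ¬low_ink: {Queued}.
States satisfying E[active → ¬low_ink U active → ¬low_ink]: {Queued}.

{Queued}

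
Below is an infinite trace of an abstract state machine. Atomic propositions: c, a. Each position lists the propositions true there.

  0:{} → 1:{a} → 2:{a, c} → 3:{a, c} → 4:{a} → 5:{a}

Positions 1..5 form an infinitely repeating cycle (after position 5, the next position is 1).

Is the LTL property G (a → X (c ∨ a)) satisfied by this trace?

Satisfied

a → X (c ∨ a) holds at every position 0..5, and those are all positions ever visited, so G (a → X (c ∨ a)) holds.
Positions where a holds: 1, 2, 3, 4, 5.
Check X (c ∨ a) at each: 1→ok, 2→ok, 3→ok, 4→ok, 5→ok.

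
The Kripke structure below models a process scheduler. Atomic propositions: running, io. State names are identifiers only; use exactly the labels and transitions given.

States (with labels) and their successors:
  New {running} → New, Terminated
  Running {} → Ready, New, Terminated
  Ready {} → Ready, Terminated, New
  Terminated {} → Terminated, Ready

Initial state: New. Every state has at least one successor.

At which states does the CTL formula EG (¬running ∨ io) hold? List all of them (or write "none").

States satisfying ¬running ∨ io: {Running, Ready, Terminated}.
States satisfying EG (¬running ∨ io): {Running, Ready, Terminated}.

{Running, Ready, Terminated}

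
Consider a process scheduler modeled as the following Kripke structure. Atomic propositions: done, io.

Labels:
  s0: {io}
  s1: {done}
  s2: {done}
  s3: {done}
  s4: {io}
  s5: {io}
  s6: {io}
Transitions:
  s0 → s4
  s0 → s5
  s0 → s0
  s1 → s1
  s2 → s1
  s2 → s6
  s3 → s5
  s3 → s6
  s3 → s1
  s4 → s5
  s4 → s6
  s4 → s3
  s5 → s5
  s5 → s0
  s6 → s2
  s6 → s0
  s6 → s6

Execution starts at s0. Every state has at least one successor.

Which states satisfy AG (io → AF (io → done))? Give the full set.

States satisfying io → AF (io → done): {s1, s2, s3}.
States satisfying AG (io → AF (io → done)): {s1}.

{s1}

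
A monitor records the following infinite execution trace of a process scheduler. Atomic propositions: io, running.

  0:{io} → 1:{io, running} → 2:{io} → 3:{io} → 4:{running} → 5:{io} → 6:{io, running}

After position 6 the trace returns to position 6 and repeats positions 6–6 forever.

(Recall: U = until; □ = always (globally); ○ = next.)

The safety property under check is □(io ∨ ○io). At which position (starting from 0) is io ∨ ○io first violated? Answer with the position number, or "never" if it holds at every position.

never

io ∨ ○io holds at every position 0..6, and those are all the positions the trace ever visits, so the invariant □(io ∨ ○io) is never violated.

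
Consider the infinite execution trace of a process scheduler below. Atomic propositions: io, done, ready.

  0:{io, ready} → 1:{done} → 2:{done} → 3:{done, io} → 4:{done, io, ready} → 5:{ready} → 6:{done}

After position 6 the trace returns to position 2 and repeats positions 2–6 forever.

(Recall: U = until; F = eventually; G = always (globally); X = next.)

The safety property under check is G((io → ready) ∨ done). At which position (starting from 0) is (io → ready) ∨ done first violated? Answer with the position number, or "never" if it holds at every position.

never

(io → ready) ∨ done holds at every position 0..6, and those are all the positions the trace ever visits, so the invariant G((io → ready) ∨ done) is never violated.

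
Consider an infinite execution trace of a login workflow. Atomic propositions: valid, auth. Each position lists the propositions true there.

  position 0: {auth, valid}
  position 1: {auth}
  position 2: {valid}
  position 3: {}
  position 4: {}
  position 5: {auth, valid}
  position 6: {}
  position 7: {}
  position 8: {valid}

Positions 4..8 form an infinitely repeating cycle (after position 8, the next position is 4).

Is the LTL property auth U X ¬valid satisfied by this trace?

Holds

Walking from position 0: X ¬valid first holds at position 0, and auth holds at every earlier position along the way, so auth U X ¬valid holds.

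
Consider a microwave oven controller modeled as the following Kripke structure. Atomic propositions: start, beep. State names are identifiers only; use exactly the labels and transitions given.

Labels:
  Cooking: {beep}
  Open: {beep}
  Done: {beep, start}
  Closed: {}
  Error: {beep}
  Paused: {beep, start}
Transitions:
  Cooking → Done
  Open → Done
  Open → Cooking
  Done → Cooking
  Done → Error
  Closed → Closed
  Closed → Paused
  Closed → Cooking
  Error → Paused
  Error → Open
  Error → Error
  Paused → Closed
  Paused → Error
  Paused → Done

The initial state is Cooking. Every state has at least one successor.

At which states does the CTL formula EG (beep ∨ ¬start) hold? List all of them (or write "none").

{Cooking, Open, Done, Closed, Error, Paused}

States satisfying beep ∨ ¬start: {Cooking, Open, Done, Closed, Error, Paused}.
States satisfying EG (beep ∨ ¬start): {Cooking, Open, Done, Closed, Error, Paused}.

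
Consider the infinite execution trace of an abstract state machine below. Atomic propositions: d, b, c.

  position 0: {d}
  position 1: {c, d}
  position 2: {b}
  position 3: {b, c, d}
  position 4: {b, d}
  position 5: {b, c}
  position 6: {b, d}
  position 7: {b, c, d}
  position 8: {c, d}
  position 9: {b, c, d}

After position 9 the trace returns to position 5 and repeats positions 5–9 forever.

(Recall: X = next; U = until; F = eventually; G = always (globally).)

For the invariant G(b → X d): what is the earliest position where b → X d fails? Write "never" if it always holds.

4

Check b → X d at each position in order: 0 ✓, 1 ✓, 2 ✓, 3 ✓.
At position 4 the labels are {b, d} and the next position 5 has {b, c}, so b → X d is false there. This is the first violation.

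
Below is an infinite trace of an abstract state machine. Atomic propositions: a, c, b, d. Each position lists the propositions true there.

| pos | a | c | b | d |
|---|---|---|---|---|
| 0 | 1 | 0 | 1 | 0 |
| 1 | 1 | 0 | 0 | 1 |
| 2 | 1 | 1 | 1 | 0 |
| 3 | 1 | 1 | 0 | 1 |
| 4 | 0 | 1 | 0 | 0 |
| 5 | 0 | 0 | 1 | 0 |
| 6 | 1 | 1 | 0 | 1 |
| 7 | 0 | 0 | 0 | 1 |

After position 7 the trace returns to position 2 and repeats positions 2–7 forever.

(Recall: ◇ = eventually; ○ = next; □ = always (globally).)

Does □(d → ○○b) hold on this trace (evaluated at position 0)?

No

d → ○○b must hold at every position from 0 onward. It fails at position 1, so □(d → ○○b) is false.
Positions where d holds: 1, 3, 6, 7.
Check ○○b at each: 1→fails, 3→ok, 6→ok, 7→fails.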